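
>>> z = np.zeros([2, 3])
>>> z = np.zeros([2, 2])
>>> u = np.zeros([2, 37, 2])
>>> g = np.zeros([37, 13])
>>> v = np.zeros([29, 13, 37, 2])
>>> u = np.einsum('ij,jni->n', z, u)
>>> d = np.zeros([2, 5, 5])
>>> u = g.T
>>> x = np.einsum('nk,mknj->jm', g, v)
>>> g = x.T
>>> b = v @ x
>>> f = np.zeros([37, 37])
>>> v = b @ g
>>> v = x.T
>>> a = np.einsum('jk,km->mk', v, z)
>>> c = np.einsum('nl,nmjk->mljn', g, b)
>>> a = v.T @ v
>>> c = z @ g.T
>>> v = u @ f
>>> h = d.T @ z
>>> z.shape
(2, 2)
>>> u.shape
(13, 37)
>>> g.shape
(29, 2)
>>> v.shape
(13, 37)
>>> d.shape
(2, 5, 5)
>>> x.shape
(2, 29)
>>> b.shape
(29, 13, 37, 29)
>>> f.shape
(37, 37)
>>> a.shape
(2, 2)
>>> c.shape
(2, 29)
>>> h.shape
(5, 5, 2)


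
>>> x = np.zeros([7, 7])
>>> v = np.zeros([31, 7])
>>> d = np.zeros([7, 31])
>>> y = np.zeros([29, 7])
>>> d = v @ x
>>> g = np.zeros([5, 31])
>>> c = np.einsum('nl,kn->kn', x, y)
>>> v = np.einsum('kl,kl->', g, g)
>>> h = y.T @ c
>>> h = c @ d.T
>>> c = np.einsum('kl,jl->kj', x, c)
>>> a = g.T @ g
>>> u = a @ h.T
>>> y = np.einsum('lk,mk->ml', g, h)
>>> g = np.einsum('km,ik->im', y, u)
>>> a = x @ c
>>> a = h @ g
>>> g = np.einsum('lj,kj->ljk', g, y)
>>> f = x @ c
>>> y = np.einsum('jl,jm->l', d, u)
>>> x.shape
(7, 7)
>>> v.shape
()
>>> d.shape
(31, 7)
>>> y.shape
(7,)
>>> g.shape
(31, 5, 29)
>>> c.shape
(7, 29)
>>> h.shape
(29, 31)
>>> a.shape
(29, 5)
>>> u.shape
(31, 29)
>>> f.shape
(7, 29)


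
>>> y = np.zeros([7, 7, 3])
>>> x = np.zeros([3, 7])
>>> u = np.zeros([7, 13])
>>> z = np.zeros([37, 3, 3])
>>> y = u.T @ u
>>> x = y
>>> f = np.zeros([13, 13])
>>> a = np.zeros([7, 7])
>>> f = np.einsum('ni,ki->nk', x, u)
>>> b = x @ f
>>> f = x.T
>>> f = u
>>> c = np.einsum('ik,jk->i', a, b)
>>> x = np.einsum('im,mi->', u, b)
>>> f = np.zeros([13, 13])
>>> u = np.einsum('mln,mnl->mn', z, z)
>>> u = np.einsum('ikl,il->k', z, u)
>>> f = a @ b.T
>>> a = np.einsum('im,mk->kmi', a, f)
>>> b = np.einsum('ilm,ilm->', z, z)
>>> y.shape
(13, 13)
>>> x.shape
()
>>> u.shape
(3,)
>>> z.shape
(37, 3, 3)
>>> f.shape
(7, 13)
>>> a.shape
(13, 7, 7)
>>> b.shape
()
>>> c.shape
(7,)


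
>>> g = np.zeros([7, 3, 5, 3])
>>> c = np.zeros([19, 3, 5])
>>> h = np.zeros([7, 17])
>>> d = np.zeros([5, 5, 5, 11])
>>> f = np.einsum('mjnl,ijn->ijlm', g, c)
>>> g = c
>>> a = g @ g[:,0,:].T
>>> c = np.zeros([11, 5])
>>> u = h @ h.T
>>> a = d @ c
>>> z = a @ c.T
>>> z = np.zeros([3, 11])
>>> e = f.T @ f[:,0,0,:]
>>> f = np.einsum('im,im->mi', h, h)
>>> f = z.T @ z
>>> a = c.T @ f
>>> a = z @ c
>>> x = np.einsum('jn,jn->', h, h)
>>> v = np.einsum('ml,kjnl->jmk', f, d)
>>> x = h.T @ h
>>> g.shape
(19, 3, 5)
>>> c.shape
(11, 5)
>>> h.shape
(7, 17)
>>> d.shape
(5, 5, 5, 11)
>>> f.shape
(11, 11)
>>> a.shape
(3, 5)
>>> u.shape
(7, 7)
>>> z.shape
(3, 11)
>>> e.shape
(7, 3, 3, 7)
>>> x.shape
(17, 17)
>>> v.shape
(5, 11, 5)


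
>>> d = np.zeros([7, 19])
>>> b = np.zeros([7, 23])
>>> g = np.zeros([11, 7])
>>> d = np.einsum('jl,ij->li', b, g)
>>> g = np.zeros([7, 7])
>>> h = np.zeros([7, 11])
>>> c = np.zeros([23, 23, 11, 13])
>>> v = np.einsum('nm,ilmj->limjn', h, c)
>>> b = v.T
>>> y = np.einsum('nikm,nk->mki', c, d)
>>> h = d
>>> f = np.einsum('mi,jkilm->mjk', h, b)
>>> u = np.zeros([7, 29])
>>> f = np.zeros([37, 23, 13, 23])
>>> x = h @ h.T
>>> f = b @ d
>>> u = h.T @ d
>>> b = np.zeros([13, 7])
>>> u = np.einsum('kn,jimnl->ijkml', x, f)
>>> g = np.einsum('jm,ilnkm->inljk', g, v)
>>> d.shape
(23, 11)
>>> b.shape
(13, 7)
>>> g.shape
(23, 11, 23, 7, 13)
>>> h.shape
(23, 11)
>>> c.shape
(23, 23, 11, 13)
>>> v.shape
(23, 23, 11, 13, 7)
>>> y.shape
(13, 11, 23)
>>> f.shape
(7, 13, 11, 23, 11)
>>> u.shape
(13, 7, 23, 11, 11)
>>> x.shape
(23, 23)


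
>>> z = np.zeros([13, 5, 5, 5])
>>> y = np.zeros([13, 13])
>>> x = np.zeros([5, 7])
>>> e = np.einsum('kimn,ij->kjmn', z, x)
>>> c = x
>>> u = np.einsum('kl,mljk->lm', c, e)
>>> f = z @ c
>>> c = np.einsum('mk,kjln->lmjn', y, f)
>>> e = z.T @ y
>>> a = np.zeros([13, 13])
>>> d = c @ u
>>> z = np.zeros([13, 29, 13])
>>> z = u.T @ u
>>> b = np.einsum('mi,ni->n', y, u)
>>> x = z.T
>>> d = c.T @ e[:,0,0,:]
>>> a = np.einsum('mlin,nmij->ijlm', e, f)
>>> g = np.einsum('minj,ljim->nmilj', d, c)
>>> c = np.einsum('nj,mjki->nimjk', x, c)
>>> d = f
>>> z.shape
(13, 13)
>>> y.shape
(13, 13)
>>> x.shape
(13, 13)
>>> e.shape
(5, 5, 5, 13)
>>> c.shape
(13, 7, 5, 13, 5)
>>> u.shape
(7, 13)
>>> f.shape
(13, 5, 5, 7)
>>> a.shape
(5, 7, 5, 5)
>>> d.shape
(13, 5, 5, 7)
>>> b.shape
(7,)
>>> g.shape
(13, 7, 5, 5, 13)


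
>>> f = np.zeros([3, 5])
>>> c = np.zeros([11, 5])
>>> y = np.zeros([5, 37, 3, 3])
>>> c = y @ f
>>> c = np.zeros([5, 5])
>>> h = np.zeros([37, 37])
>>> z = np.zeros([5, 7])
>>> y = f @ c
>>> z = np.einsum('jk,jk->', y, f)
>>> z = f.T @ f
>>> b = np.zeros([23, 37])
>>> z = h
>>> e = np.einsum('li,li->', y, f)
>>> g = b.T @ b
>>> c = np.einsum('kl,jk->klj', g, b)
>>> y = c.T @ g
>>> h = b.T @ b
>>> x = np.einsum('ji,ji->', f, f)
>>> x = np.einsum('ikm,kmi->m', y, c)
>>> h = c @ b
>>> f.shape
(3, 5)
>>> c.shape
(37, 37, 23)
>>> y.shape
(23, 37, 37)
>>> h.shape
(37, 37, 37)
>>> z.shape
(37, 37)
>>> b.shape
(23, 37)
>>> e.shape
()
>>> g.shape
(37, 37)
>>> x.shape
(37,)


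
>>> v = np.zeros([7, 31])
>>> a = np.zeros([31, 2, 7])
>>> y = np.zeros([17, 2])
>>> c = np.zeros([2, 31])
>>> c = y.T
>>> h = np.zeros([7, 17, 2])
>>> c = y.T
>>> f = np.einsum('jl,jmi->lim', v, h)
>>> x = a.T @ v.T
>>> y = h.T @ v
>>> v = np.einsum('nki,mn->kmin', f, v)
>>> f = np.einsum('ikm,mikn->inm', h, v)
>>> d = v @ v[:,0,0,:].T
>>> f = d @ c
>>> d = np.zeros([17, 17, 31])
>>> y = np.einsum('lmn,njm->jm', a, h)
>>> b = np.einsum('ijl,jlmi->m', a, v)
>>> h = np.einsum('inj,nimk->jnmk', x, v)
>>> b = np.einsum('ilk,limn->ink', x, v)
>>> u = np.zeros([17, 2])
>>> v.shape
(2, 7, 17, 31)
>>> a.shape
(31, 2, 7)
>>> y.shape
(17, 2)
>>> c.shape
(2, 17)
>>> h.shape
(7, 2, 17, 31)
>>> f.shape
(2, 7, 17, 17)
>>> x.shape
(7, 2, 7)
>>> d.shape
(17, 17, 31)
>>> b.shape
(7, 31, 7)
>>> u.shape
(17, 2)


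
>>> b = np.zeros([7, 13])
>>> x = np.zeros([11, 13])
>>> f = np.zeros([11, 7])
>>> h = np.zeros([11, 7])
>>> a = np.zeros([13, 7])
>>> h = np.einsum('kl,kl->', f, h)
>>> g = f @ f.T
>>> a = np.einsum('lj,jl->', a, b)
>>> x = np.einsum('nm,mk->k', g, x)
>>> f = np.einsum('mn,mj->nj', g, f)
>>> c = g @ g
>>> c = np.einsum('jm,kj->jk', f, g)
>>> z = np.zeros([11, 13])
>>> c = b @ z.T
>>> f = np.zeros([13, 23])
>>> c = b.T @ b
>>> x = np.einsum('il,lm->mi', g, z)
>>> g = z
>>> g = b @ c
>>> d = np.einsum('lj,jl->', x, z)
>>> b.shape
(7, 13)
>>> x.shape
(13, 11)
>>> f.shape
(13, 23)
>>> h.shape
()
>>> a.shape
()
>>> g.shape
(7, 13)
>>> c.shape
(13, 13)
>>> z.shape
(11, 13)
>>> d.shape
()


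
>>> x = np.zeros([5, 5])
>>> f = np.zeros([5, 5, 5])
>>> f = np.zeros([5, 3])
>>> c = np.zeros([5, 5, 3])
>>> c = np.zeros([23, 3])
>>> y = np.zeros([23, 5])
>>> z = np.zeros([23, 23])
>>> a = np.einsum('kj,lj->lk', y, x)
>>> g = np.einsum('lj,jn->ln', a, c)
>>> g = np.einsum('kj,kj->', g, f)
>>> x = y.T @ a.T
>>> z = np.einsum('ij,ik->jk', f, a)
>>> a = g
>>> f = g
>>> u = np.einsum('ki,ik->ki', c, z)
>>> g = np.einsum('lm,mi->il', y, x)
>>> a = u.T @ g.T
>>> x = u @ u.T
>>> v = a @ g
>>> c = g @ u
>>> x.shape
(23, 23)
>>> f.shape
()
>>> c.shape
(5, 3)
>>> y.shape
(23, 5)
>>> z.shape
(3, 23)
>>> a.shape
(3, 5)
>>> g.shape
(5, 23)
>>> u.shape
(23, 3)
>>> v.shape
(3, 23)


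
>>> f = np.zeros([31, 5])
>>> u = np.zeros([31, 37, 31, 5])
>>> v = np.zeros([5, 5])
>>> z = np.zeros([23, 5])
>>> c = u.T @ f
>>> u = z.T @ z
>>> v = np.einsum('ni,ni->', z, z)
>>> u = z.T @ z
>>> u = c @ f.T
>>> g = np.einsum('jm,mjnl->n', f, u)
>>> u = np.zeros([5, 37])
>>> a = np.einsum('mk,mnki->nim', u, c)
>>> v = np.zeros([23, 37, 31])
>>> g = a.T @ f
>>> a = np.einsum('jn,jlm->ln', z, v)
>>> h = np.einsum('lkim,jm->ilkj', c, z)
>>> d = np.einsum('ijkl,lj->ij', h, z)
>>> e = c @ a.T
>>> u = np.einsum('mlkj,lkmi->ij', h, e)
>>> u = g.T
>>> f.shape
(31, 5)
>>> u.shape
(5, 5, 5)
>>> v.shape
(23, 37, 31)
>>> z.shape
(23, 5)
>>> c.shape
(5, 31, 37, 5)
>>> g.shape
(5, 5, 5)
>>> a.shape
(37, 5)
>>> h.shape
(37, 5, 31, 23)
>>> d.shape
(37, 5)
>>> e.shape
(5, 31, 37, 37)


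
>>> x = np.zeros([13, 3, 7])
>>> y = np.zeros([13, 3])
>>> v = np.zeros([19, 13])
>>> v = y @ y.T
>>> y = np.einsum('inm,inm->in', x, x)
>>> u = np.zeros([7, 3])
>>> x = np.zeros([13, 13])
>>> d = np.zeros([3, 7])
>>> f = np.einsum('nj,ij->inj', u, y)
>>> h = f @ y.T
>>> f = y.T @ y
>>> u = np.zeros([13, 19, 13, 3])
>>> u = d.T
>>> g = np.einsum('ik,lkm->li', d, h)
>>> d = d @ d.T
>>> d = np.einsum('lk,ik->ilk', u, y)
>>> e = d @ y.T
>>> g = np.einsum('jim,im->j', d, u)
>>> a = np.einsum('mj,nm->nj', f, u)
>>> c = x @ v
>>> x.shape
(13, 13)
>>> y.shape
(13, 3)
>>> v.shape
(13, 13)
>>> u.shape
(7, 3)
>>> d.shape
(13, 7, 3)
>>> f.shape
(3, 3)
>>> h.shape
(13, 7, 13)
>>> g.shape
(13,)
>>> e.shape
(13, 7, 13)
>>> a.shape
(7, 3)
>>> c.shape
(13, 13)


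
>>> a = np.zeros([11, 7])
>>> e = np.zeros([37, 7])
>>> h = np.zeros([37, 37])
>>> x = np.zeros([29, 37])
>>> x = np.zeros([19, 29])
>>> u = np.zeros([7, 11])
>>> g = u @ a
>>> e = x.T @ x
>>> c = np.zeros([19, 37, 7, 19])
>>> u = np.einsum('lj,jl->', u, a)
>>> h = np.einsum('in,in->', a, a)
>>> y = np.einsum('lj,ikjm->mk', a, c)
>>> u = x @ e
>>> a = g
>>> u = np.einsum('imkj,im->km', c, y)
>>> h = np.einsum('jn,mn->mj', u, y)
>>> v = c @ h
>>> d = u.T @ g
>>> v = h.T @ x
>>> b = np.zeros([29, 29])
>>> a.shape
(7, 7)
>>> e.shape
(29, 29)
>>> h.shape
(19, 7)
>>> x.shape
(19, 29)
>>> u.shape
(7, 37)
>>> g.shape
(7, 7)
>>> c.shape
(19, 37, 7, 19)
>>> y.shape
(19, 37)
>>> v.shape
(7, 29)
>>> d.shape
(37, 7)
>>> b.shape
(29, 29)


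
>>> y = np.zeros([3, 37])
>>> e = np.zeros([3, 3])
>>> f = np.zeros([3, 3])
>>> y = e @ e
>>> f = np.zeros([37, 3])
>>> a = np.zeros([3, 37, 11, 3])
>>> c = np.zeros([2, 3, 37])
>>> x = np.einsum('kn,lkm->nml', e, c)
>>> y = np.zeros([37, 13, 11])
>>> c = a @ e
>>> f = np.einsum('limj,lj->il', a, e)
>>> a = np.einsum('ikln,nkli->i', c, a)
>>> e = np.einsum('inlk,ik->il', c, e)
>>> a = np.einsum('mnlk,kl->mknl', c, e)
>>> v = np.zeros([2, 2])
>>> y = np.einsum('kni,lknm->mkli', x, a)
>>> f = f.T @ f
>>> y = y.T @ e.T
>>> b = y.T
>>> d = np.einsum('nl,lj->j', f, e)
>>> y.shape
(2, 3, 3, 3)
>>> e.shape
(3, 11)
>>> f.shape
(3, 3)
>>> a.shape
(3, 3, 37, 11)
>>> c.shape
(3, 37, 11, 3)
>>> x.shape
(3, 37, 2)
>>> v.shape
(2, 2)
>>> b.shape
(3, 3, 3, 2)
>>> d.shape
(11,)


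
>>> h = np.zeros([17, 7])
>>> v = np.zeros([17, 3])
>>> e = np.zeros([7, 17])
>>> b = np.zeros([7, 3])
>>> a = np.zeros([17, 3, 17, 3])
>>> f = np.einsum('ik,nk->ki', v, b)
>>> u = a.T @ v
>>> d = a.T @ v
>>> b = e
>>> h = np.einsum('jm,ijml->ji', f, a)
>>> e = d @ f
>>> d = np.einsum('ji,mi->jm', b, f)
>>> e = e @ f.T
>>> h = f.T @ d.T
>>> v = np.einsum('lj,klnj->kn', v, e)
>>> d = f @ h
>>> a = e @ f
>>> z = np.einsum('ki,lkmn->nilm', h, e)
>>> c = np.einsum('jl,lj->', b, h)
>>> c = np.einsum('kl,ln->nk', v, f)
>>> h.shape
(17, 7)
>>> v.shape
(3, 3)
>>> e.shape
(3, 17, 3, 3)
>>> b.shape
(7, 17)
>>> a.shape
(3, 17, 3, 17)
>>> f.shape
(3, 17)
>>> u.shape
(3, 17, 3, 3)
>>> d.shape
(3, 7)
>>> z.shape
(3, 7, 3, 3)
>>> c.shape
(17, 3)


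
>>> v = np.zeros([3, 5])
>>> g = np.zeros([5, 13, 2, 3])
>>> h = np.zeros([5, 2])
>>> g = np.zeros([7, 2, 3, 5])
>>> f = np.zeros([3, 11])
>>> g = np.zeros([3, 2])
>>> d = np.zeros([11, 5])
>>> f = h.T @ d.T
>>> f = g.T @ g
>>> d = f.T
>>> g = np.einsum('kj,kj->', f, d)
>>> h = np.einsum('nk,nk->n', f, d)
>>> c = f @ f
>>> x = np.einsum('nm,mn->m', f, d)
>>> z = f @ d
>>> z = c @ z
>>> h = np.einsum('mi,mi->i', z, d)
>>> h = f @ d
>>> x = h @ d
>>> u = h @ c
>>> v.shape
(3, 5)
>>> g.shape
()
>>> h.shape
(2, 2)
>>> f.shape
(2, 2)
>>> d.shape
(2, 2)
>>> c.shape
(2, 2)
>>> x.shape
(2, 2)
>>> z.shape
(2, 2)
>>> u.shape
(2, 2)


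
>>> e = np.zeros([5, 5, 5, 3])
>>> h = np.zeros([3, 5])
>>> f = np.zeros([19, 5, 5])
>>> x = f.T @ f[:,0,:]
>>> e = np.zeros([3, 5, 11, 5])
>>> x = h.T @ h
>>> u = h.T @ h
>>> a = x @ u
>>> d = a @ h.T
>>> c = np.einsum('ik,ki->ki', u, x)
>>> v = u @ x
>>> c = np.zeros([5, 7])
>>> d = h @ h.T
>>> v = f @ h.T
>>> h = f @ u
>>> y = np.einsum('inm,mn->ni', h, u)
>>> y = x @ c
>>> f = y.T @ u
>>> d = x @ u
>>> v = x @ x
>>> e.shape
(3, 5, 11, 5)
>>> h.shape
(19, 5, 5)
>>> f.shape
(7, 5)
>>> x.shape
(5, 5)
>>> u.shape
(5, 5)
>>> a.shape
(5, 5)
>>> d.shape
(5, 5)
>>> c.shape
(5, 7)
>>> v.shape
(5, 5)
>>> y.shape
(5, 7)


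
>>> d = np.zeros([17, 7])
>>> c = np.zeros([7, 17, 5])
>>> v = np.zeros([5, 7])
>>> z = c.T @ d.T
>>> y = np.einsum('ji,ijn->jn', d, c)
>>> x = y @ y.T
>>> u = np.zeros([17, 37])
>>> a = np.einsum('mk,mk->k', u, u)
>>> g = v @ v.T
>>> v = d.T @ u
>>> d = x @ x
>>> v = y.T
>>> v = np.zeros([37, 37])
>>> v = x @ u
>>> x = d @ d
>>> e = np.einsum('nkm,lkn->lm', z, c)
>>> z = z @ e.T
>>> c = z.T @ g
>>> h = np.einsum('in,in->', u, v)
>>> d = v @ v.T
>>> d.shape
(17, 17)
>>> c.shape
(7, 17, 5)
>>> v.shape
(17, 37)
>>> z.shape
(5, 17, 7)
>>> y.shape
(17, 5)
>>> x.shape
(17, 17)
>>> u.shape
(17, 37)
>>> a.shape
(37,)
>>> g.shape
(5, 5)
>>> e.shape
(7, 17)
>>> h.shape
()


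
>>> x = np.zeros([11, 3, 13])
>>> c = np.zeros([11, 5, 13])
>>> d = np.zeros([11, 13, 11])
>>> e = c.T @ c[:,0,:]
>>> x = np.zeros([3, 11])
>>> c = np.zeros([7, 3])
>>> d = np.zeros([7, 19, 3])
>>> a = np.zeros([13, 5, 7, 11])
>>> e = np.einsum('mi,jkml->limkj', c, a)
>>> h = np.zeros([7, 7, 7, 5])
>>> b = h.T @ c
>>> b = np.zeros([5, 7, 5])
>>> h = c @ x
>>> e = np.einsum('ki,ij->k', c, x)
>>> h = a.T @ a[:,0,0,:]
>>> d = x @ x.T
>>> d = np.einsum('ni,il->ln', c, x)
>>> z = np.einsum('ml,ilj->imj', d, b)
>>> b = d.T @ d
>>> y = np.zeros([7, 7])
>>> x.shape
(3, 11)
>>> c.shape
(7, 3)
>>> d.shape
(11, 7)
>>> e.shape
(7,)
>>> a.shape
(13, 5, 7, 11)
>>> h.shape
(11, 7, 5, 11)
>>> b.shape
(7, 7)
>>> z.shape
(5, 11, 5)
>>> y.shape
(7, 7)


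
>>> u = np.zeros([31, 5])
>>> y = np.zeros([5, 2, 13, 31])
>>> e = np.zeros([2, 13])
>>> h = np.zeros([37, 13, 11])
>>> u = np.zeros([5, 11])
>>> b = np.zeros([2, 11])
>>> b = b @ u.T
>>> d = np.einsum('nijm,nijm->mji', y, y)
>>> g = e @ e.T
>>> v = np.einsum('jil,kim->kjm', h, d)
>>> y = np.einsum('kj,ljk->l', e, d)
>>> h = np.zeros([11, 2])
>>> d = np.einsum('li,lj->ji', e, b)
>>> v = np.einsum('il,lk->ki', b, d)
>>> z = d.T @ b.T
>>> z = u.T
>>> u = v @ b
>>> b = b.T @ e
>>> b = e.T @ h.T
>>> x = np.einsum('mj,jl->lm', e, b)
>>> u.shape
(13, 5)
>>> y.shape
(31,)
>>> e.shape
(2, 13)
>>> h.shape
(11, 2)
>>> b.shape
(13, 11)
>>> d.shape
(5, 13)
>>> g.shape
(2, 2)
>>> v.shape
(13, 2)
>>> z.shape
(11, 5)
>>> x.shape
(11, 2)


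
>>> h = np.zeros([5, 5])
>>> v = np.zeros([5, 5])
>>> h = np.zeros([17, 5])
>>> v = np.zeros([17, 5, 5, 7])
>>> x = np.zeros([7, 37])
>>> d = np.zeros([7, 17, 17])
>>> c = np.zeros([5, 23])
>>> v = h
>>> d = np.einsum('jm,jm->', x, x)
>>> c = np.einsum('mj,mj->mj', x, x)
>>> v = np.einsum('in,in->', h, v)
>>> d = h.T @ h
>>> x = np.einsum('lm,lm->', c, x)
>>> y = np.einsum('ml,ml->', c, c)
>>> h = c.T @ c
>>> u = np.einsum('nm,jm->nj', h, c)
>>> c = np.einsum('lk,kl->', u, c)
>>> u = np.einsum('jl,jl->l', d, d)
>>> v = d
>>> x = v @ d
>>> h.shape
(37, 37)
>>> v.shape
(5, 5)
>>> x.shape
(5, 5)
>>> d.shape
(5, 5)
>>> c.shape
()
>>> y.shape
()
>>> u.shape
(5,)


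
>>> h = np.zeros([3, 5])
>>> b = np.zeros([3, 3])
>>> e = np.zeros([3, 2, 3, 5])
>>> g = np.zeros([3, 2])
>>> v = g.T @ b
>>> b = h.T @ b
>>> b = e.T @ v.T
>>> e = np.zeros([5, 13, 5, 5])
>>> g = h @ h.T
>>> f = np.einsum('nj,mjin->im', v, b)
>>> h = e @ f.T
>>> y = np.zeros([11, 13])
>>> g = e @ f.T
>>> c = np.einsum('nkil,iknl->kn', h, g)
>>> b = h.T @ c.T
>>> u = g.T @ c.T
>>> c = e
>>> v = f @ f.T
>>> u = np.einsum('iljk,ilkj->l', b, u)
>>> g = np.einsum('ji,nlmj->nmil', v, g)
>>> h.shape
(5, 13, 5, 2)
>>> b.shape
(2, 5, 13, 13)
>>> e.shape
(5, 13, 5, 5)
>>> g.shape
(5, 5, 2, 13)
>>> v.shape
(2, 2)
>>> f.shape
(2, 5)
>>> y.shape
(11, 13)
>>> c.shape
(5, 13, 5, 5)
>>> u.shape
(5,)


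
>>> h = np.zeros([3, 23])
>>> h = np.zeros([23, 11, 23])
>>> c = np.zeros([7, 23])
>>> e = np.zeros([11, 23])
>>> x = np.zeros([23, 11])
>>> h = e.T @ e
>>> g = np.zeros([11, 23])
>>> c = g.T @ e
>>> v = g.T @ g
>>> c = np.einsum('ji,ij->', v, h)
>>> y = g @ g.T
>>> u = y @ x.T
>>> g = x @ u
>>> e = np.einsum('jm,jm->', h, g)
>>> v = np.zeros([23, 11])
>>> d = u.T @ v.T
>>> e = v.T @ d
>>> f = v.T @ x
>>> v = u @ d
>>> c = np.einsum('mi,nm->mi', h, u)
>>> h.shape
(23, 23)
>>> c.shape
(23, 23)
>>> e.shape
(11, 23)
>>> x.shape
(23, 11)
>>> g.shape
(23, 23)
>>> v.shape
(11, 23)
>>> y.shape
(11, 11)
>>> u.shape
(11, 23)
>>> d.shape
(23, 23)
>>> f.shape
(11, 11)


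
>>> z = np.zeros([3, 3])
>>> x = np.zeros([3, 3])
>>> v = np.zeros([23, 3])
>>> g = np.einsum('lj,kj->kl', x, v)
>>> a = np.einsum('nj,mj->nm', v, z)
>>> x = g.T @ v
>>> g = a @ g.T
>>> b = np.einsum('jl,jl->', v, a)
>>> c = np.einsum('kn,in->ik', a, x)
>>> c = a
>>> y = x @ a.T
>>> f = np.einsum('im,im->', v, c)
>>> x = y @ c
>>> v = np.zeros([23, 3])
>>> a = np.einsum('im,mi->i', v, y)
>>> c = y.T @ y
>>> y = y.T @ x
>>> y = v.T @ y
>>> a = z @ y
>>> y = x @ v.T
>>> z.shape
(3, 3)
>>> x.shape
(3, 3)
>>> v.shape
(23, 3)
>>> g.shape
(23, 23)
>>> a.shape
(3, 3)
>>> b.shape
()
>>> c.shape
(23, 23)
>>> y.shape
(3, 23)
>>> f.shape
()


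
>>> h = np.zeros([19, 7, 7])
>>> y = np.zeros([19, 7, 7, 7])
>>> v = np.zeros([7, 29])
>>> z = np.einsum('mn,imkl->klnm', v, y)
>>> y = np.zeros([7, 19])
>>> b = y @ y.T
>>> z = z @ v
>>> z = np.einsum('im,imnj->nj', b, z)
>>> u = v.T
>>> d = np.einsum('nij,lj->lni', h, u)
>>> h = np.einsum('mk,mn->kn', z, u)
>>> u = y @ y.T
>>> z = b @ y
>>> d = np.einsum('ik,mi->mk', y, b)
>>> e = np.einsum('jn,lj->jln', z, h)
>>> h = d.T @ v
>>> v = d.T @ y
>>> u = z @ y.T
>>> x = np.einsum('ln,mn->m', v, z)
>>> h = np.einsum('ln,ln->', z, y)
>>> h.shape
()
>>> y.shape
(7, 19)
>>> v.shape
(19, 19)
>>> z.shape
(7, 19)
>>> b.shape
(7, 7)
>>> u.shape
(7, 7)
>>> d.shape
(7, 19)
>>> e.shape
(7, 29, 19)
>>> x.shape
(7,)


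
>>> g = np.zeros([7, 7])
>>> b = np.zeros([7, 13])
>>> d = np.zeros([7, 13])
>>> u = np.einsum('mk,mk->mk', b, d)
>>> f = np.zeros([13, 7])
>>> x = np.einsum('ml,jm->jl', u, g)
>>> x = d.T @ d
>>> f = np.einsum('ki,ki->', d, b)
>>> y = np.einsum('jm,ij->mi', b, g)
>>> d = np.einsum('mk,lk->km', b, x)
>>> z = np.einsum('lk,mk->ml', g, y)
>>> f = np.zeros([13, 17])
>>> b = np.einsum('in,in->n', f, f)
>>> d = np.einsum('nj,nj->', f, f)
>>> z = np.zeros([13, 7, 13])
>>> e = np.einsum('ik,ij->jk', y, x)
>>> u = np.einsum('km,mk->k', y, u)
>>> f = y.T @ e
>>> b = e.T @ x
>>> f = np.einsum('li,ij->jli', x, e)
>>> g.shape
(7, 7)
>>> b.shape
(7, 13)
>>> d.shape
()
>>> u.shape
(13,)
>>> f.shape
(7, 13, 13)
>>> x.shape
(13, 13)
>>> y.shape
(13, 7)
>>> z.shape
(13, 7, 13)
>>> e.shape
(13, 7)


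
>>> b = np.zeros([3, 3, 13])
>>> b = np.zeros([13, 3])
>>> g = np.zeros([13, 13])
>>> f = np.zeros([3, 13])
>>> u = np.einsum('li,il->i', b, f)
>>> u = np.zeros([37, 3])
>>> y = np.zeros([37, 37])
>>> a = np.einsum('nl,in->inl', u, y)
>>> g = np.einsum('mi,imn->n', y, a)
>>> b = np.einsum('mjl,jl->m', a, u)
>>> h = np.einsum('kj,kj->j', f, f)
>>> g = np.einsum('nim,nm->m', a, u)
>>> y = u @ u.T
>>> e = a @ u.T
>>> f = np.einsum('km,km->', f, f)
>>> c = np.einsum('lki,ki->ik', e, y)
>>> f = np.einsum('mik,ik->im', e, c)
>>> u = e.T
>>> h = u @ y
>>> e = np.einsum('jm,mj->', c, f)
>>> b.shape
(37,)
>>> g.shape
(3,)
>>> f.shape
(37, 37)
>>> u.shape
(37, 37, 37)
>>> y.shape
(37, 37)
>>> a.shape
(37, 37, 3)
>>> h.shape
(37, 37, 37)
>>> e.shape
()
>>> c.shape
(37, 37)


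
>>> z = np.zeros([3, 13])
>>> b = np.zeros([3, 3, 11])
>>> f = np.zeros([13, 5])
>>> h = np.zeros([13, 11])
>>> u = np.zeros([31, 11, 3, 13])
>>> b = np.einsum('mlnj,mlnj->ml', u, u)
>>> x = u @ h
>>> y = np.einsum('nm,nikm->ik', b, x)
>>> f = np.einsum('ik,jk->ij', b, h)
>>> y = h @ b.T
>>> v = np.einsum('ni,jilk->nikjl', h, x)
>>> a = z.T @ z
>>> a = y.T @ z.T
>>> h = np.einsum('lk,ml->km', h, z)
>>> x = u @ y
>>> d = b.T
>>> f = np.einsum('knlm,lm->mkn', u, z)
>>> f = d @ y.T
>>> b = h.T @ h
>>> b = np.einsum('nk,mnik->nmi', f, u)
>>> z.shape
(3, 13)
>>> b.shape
(11, 31, 3)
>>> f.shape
(11, 13)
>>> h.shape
(11, 3)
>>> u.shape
(31, 11, 3, 13)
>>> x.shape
(31, 11, 3, 31)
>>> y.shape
(13, 31)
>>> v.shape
(13, 11, 11, 31, 3)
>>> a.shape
(31, 3)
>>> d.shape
(11, 31)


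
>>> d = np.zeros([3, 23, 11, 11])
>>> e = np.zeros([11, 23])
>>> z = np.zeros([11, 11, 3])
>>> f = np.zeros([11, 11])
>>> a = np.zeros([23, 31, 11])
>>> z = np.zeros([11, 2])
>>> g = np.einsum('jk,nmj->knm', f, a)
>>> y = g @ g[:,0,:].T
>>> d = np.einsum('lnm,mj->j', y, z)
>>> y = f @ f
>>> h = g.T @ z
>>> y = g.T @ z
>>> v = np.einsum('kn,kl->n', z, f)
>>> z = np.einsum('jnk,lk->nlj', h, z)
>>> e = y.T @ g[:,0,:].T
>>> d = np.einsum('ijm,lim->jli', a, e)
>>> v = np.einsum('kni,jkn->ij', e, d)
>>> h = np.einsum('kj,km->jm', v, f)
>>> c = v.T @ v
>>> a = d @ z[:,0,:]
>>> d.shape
(31, 2, 23)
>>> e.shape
(2, 23, 11)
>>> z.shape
(23, 11, 31)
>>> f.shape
(11, 11)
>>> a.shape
(31, 2, 31)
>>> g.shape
(11, 23, 31)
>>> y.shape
(31, 23, 2)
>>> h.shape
(31, 11)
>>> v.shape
(11, 31)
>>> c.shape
(31, 31)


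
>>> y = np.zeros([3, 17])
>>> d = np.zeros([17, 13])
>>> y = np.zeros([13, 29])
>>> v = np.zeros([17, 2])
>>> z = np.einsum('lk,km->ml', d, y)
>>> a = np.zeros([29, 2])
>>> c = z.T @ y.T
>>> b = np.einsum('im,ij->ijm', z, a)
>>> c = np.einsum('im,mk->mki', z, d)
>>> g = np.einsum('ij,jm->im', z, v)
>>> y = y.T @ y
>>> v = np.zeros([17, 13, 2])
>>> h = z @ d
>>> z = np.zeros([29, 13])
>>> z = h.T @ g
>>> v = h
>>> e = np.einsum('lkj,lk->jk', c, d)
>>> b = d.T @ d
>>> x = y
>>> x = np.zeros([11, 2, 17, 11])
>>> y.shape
(29, 29)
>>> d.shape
(17, 13)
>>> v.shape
(29, 13)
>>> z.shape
(13, 2)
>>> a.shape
(29, 2)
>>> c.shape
(17, 13, 29)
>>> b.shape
(13, 13)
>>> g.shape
(29, 2)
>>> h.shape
(29, 13)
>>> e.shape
(29, 13)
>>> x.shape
(11, 2, 17, 11)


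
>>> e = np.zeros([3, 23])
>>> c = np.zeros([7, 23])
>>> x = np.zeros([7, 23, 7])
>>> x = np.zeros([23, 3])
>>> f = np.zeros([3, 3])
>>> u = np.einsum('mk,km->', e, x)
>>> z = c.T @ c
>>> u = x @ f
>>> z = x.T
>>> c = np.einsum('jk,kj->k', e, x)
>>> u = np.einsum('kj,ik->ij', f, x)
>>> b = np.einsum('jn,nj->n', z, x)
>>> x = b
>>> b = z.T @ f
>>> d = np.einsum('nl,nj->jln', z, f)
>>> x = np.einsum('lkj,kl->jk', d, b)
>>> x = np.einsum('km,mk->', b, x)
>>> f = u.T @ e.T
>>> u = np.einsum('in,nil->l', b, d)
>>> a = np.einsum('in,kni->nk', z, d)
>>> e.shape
(3, 23)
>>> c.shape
(23,)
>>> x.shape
()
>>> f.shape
(3, 3)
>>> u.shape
(3,)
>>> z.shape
(3, 23)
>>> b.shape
(23, 3)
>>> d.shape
(3, 23, 3)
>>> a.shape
(23, 3)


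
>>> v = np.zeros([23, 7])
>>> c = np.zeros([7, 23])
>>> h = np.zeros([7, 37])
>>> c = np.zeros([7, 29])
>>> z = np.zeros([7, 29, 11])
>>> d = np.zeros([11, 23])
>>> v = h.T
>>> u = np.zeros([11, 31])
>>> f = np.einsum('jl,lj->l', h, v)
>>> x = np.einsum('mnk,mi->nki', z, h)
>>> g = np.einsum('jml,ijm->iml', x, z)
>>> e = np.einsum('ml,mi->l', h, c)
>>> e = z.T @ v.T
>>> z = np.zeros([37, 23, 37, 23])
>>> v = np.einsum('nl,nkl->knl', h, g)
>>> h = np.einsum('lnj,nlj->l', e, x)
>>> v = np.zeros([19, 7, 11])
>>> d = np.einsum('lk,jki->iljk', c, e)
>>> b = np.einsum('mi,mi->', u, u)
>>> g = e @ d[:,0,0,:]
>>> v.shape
(19, 7, 11)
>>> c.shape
(7, 29)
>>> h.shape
(11,)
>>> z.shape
(37, 23, 37, 23)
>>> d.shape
(37, 7, 11, 29)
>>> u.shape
(11, 31)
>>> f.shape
(37,)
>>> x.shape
(29, 11, 37)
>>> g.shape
(11, 29, 29)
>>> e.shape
(11, 29, 37)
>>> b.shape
()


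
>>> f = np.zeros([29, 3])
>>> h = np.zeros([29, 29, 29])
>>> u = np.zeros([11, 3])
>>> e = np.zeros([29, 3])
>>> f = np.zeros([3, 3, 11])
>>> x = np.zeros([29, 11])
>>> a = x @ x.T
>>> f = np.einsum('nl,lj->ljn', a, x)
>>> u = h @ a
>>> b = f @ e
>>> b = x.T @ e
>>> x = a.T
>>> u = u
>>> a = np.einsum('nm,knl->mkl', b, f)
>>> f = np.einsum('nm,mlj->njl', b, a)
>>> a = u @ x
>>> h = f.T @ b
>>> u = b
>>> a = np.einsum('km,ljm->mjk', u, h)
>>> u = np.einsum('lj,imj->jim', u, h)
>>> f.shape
(11, 29, 29)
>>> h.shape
(29, 29, 3)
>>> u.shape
(3, 29, 29)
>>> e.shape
(29, 3)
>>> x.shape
(29, 29)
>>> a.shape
(3, 29, 11)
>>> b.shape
(11, 3)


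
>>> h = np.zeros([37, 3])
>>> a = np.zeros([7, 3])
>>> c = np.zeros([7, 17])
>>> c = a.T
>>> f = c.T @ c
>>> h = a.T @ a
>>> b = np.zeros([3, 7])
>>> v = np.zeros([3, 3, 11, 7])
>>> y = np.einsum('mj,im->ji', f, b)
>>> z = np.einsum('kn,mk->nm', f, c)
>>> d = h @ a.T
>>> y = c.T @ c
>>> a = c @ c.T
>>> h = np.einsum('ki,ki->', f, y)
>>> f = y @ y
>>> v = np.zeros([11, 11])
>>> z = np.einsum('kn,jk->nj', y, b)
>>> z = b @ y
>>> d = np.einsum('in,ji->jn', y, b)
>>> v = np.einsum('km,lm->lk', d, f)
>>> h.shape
()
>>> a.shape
(3, 3)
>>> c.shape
(3, 7)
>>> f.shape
(7, 7)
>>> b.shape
(3, 7)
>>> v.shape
(7, 3)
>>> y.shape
(7, 7)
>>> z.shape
(3, 7)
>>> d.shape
(3, 7)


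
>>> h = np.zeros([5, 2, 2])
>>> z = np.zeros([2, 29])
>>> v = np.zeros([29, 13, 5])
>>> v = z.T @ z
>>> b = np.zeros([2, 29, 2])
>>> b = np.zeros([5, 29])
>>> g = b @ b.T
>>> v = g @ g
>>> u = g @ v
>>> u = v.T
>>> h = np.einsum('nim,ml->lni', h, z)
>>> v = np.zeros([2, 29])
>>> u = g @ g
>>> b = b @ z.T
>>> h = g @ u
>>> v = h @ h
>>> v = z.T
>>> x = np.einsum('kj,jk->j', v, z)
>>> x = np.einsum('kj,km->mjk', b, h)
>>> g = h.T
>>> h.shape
(5, 5)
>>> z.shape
(2, 29)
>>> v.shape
(29, 2)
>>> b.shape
(5, 2)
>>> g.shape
(5, 5)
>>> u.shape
(5, 5)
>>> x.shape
(5, 2, 5)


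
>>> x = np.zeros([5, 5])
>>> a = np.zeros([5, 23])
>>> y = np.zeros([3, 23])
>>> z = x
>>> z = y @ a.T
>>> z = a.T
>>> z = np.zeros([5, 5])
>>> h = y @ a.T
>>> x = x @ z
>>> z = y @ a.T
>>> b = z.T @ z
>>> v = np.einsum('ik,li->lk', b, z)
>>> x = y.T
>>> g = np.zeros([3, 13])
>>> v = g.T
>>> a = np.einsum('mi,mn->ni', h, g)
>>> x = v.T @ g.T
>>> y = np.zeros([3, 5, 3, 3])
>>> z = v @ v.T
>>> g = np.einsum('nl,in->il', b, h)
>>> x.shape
(3, 3)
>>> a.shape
(13, 5)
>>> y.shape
(3, 5, 3, 3)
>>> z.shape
(13, 13)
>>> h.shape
(3, 5)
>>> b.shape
(5, 5)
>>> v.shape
(13, 3)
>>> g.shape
(3, 5)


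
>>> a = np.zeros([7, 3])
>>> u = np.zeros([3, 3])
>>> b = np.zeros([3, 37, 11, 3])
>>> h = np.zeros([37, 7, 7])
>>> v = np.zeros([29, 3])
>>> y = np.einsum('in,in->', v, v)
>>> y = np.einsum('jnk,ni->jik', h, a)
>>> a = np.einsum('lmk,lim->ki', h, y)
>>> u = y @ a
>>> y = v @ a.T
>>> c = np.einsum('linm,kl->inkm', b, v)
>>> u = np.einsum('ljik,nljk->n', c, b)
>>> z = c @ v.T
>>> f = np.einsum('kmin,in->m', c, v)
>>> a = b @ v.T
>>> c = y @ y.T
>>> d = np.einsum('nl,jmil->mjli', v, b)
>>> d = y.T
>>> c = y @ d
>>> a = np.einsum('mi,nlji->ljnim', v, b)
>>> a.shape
(37, 11, 3, 3, 29)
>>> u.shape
(3,)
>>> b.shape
(3, 37, 11, 3)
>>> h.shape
(37, 7, 7)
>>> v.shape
(29, 3)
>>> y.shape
(29, 7)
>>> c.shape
(29, 29)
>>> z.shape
(37, 11, 29, 29)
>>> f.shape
(11,)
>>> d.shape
(7, 29)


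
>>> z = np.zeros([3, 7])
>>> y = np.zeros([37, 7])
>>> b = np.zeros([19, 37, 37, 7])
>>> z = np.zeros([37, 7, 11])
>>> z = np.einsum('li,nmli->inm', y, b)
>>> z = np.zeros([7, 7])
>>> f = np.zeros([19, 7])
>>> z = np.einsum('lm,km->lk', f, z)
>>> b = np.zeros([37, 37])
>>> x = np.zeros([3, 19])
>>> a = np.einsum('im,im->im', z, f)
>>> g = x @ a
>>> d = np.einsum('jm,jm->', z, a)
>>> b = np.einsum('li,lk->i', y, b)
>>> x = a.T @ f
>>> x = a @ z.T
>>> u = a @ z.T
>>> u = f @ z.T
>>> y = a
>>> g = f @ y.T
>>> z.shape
(19, 7)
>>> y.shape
(19, 7)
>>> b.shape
(7,)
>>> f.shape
(19, 7)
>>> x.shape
(19, 19)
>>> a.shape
(19, 7)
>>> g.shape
(19, 19)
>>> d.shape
()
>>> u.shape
(19, 19)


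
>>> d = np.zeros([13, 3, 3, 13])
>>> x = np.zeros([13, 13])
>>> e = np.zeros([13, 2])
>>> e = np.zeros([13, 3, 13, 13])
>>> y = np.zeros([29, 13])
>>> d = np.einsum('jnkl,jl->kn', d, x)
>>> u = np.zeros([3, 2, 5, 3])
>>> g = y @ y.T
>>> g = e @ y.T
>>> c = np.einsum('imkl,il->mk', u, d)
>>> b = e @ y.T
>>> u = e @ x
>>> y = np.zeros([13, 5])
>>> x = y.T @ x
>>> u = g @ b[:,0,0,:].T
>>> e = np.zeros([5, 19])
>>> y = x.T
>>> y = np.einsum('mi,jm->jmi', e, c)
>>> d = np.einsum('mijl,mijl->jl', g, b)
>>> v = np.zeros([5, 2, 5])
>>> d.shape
(13, 29)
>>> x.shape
(5, 13)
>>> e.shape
(5, 19)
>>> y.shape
(2, 5, 19)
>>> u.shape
(13, 3, 13, 13)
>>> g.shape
(13, 3, 13, 29)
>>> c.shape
(2, 5)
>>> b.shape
(13, 3, 13, 29)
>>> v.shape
(5, 2, 5)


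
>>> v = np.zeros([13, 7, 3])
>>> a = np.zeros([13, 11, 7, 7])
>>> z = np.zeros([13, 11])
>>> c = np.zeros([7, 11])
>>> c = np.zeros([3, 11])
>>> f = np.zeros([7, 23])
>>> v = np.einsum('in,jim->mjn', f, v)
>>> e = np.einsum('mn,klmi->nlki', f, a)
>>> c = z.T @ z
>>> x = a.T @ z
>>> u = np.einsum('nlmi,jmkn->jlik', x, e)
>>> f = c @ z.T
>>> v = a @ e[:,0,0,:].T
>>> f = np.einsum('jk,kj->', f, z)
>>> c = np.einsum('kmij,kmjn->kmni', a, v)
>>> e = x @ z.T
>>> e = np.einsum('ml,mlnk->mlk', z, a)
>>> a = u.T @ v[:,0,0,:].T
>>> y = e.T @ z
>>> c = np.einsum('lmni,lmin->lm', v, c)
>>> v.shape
(13, 11, 7, 23)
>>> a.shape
(13, 11, 7, 13)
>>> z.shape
(13, 11)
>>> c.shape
(13, 11)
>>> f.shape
()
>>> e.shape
(13, 11, 7)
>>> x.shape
(7, 7, 11, 11)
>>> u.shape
(23, 7, 11, 13)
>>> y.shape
(7, 11, 11)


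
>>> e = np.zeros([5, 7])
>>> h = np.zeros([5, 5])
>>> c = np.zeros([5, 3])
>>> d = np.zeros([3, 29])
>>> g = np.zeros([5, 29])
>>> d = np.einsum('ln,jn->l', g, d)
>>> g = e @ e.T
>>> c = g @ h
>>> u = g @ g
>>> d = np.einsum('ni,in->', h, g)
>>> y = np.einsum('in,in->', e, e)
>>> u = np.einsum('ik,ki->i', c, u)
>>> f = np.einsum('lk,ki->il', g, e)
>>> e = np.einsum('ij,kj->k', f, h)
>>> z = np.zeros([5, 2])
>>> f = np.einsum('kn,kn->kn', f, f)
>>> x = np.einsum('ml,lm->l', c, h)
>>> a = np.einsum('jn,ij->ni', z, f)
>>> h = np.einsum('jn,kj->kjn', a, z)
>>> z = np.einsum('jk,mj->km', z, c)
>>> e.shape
(5,)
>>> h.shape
(5, 2, 7)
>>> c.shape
(5, 5)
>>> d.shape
()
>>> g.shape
(5, 5)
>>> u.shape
(5,)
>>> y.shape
()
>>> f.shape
(7, 5)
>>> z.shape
(2, 5)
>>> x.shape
(5,)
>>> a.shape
(2, 7)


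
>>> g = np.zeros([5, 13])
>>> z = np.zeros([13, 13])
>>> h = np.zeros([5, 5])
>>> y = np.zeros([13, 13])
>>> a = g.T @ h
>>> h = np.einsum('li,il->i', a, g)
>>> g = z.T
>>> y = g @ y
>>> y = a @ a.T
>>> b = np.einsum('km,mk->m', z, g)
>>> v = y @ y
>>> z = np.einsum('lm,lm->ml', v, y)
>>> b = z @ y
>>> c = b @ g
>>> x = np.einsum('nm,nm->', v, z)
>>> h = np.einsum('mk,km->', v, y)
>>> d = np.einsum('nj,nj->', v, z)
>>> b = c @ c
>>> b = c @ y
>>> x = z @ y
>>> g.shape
(13, 13)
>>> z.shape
(13, 13)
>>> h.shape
()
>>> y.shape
(13, 13)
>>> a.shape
(13, 5)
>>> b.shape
(13, 13)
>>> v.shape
(13, 13)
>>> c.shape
(13, 13)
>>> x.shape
(13, 13)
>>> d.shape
()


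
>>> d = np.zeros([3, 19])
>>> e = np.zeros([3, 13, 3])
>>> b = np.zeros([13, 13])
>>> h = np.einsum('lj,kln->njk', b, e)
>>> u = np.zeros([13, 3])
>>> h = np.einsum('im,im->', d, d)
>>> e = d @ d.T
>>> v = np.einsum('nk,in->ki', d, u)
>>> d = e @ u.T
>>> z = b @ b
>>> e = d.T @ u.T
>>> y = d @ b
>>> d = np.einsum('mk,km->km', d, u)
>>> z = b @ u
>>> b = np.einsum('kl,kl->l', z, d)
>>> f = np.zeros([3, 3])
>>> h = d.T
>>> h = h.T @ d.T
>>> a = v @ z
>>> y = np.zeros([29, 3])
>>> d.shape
(13, 3)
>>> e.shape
(13, 13)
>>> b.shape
(3,)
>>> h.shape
(13, 13)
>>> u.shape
(13, 3)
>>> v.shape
(19, 13)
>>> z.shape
(13, 3)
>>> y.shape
(29, 3)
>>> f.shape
(3, 3)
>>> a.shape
(19, 3)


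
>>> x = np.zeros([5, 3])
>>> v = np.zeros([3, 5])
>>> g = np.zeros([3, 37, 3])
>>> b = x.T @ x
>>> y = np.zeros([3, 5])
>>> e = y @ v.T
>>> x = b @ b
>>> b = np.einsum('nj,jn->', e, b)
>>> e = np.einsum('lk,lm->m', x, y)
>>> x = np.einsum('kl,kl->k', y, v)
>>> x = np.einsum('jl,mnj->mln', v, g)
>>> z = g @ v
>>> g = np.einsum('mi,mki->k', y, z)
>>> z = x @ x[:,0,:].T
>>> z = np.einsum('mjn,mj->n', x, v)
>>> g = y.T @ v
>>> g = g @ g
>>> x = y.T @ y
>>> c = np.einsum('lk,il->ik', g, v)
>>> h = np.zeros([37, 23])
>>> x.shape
(5, 5)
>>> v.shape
(3, 5)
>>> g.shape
(5, 5)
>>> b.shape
()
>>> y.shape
(3, 5)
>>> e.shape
(5,)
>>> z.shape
(37,)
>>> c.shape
(3, 5)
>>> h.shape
(37, 23)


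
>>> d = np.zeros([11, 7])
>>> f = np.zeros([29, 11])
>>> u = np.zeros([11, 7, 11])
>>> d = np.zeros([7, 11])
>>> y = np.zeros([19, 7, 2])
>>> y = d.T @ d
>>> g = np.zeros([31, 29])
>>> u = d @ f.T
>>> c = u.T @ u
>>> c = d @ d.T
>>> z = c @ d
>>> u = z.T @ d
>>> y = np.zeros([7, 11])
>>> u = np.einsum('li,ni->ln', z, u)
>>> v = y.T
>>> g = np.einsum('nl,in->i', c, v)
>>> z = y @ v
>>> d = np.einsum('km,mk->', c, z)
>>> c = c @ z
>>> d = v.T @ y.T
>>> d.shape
(7, 7)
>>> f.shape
(29, 11)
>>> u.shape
(7, 11)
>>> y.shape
(7, 11)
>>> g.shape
(11,)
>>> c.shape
(7, 7)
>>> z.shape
(7, 7)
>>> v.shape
(11, 7)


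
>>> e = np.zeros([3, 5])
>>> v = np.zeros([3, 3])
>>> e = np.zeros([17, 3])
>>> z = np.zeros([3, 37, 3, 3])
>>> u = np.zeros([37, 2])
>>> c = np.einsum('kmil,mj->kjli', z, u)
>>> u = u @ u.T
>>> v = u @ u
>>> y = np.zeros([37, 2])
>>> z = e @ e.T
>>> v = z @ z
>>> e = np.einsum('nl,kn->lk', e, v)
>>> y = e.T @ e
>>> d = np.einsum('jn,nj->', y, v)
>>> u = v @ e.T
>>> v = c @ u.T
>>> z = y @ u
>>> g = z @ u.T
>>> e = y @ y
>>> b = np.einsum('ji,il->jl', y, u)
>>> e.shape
(17, 17)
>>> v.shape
(3, 2, 3, 17)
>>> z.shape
(17, 3)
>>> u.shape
(17, 3)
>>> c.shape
(3, 2, 3, 3)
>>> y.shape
(17, 17)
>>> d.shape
()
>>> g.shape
(17, 17)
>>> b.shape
(17, 3)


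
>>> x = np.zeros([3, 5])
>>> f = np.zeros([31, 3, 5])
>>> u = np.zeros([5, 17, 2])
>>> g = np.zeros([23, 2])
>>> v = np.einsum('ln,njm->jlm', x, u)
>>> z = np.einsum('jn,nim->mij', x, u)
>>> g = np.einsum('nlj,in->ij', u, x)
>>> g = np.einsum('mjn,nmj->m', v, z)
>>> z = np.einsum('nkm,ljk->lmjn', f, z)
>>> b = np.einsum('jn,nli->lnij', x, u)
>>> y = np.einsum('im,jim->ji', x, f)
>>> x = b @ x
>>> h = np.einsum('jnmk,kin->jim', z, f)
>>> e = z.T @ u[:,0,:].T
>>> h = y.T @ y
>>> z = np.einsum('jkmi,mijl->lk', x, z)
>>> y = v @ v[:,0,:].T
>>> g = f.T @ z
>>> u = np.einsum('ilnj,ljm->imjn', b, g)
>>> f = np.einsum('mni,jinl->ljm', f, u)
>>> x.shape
(17, 5, 2, 5)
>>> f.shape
(2, 17, 31)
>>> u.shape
(17, 5, 3, 2)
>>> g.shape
(5, 3, 5)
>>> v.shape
(17, 3, 2)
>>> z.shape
(31, 5)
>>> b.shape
(17, 5, 2, 3)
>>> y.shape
(17, 3, 17)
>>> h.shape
(3, 3)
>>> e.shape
(31, 17, 5, 5)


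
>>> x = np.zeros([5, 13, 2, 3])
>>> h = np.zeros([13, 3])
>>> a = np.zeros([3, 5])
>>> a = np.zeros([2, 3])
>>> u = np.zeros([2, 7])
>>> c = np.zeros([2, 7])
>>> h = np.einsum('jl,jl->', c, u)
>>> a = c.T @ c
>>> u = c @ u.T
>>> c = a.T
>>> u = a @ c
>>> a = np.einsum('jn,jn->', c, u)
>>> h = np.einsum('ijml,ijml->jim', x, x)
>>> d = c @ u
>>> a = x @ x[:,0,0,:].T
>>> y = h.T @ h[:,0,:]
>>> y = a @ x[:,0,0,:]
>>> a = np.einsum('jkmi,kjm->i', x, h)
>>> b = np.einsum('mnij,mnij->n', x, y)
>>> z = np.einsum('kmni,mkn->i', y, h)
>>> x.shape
(5, 13, 2, 3)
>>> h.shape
(13, 5, 2)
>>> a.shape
(3,)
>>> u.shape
(7, 7)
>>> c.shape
(7, 7)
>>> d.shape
(7, 7)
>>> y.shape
(5, 13, 2, 3)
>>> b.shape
(13,)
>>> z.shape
(3,)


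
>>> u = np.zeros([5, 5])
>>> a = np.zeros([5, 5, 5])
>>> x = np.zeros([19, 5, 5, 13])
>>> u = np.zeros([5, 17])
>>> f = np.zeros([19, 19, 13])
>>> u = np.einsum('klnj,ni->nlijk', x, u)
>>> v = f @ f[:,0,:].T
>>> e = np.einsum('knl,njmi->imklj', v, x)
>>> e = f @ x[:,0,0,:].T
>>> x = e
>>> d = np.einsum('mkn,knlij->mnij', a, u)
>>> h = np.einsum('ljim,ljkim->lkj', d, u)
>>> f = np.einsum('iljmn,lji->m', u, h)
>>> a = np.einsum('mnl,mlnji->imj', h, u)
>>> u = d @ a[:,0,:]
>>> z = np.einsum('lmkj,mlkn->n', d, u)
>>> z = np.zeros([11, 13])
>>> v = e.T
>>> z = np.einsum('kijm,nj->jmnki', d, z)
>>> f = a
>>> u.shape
(5, 5, 13, 13)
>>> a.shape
(19, 5, 13)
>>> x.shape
(19, 19, 19)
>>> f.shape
(19, 5, 13)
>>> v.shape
(19, 19, 19)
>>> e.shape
(19, 19, 19)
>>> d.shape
(5, 5, 13, 19)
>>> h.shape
(5, 17, 5)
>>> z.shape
(13, 19, 11, 5, 5)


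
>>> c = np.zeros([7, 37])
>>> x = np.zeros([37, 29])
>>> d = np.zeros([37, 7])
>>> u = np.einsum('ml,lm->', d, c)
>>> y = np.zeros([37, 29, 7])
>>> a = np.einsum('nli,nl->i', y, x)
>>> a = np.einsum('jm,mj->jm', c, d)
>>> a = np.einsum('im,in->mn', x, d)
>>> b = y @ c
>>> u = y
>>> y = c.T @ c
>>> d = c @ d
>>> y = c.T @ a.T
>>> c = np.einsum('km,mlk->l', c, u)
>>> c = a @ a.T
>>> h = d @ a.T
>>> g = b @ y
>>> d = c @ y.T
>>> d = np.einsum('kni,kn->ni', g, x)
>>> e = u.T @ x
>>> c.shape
(29, 29)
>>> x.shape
(37, 29)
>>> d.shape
(29, 29)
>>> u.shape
(37, 29, 7)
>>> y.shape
(37, 29)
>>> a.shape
(29, 7)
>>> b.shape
(37, 29, 37)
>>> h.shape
(7, 29)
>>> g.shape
(37, 29, 29)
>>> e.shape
(7, 29, 29)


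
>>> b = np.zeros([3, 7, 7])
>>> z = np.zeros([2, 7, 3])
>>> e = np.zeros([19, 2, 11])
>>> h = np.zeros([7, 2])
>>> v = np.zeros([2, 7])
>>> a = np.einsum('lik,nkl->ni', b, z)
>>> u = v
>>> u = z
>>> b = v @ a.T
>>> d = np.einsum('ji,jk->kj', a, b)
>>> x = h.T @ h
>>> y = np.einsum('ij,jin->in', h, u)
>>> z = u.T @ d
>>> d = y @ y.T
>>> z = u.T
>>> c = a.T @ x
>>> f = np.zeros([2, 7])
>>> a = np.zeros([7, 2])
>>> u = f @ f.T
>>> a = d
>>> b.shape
(2, 2)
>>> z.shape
(3, 7, 2)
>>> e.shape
(19, 2, 11)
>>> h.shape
(7, 2)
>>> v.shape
(2, 7)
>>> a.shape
(7, 7)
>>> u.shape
(2, 2)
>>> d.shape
(7, 7)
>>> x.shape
(2, 2)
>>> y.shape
(7, 3)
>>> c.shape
(7, 2)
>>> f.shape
(2, 7)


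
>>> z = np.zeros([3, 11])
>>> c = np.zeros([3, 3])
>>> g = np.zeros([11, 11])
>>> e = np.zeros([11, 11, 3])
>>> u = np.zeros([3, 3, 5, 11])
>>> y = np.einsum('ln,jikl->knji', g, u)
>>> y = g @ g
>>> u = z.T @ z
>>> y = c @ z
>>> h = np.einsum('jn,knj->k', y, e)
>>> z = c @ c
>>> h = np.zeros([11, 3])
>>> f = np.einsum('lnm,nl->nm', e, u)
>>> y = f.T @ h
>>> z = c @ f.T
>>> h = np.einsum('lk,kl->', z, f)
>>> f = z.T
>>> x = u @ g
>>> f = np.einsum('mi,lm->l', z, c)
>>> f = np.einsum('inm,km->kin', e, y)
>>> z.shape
(3, 11)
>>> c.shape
(3, 3)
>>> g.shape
(11, 11)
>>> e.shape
(11, 11, 3)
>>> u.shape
(11, 11)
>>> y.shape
(3, 3)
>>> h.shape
()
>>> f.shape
(3, 11, 11)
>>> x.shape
(11, 11)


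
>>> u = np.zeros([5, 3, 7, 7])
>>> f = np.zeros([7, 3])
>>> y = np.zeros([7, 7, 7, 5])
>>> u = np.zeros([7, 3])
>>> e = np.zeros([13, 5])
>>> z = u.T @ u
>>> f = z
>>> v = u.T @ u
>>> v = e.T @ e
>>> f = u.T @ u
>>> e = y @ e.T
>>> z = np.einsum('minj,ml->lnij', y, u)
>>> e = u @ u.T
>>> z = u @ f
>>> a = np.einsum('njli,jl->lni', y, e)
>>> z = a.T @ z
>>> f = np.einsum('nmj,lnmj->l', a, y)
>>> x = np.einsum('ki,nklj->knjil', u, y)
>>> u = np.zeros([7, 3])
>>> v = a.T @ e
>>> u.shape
(7, 3)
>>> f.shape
(7,)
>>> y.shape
(7, 7, 7, 5)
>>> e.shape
(7, 7)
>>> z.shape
(5, 7, 3)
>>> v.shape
(5, 7, 7)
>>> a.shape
(7, 7, 5)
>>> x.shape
(7, 7, 5, 3, 7)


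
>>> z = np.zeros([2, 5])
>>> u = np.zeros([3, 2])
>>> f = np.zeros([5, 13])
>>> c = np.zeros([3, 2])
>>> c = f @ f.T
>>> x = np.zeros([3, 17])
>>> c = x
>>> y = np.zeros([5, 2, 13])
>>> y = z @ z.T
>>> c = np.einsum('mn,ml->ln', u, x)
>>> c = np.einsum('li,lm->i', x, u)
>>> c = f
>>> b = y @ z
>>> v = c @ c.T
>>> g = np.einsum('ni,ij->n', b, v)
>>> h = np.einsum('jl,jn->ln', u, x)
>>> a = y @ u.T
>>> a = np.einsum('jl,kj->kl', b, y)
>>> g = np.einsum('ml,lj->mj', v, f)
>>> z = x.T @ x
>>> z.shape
(17, 17)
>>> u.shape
(3, 2)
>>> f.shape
(5, 13)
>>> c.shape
(5, 13)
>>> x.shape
(3, 17)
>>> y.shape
(2, 2)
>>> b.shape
(2, 5)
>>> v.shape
(5, 5)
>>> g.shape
(5, 13)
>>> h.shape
(2, 17)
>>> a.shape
(2, 5)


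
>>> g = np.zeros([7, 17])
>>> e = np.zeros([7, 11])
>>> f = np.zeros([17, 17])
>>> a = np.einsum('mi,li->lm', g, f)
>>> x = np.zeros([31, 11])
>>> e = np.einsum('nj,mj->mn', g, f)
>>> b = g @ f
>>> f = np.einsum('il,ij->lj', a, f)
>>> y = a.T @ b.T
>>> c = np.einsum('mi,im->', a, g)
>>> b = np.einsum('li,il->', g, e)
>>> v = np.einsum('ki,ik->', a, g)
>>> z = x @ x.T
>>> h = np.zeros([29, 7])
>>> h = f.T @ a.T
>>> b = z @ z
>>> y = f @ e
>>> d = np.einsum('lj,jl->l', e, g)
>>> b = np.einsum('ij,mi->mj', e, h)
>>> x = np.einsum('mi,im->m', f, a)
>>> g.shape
(7, 17)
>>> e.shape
(17, 7)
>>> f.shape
(7, 17)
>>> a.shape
(17, 7)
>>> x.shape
(7,)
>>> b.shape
(17, 7)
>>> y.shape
(7, 7)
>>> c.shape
()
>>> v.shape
()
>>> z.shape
(31, 31)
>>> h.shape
(17, 17)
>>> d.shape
(17,)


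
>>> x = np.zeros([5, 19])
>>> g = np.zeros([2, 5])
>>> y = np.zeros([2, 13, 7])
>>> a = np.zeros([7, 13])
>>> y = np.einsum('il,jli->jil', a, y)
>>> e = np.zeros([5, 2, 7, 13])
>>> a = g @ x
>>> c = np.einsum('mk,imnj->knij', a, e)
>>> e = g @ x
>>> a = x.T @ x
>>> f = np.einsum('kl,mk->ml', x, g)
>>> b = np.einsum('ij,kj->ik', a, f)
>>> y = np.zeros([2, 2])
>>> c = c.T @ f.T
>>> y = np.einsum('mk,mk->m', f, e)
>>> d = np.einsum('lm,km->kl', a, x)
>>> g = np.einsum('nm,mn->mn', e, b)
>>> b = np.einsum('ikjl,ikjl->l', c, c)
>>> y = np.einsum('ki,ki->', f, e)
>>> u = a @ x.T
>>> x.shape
(5, 19)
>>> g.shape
(19, 2)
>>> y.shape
()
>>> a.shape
(19, 19)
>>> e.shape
(2, 19)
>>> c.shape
(13, 5, 7, 2)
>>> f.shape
(2, 19)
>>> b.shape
(2,)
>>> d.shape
(5, 19)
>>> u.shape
(19, 5)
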